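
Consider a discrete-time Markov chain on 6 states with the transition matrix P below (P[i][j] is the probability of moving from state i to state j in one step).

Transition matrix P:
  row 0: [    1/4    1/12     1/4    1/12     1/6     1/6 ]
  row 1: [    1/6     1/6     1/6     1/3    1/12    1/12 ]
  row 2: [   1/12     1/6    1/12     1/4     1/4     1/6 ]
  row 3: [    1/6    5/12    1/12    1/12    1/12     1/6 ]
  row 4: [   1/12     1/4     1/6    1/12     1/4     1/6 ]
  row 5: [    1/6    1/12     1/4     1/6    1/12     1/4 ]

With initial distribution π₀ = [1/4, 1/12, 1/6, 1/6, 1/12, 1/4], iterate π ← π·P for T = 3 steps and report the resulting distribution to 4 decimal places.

π = [0.1528, 0.1956, 0.1651, 0.1723, 0.1494, 0.1649]

t=0: π = [0.2500, 0.0833, 0.1667, 0.1667, 0.0833, 0.2500]
t=1: π = [0.1667, 0.1736, 0.1806, 0.1528, 0.1458, 0.1806]
t=2: π = [0.1534, 0.1881, 0.1678, 0.1719, 0.1516, 0.1672]
t=3: π = [0.1528, 0.1956, 0.1651, 0.1723, 0.1494, 0.1649]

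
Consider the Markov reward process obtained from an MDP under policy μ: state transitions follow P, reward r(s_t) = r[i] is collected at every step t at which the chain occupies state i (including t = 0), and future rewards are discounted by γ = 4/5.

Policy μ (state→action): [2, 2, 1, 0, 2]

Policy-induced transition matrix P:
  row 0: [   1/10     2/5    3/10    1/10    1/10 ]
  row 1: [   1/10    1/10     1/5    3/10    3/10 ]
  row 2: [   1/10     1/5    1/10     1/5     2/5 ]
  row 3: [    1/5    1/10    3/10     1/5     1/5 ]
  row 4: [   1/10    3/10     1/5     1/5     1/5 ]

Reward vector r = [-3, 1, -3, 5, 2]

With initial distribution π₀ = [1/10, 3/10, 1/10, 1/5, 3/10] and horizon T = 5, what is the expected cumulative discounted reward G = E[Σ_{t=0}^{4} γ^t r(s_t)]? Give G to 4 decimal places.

G = 3.0823

t=0: π = [0.1000, 0.3000, 0.1000, 0.2000, 0.3000], E[r] = 1.3000, γ^t·E[r] = 1.300000, running G = 1.300000
t=1: π = [0.1200, 0.2000, 0.2200, 0.2200, 0.2400], E[r] = 0.7600, γ^t·E[r] = 0.608000, running G = 1.908000
t=2: π = [0.1220, 0.2060, 0.2120, 0.2080, 0.2520], E[r] = 0.7480, γ^t·E[r] = 0.478720, running G = 2.386720
t=3: π = [0.1208, 0.2082, 0.2118, 0.2084, 0.2508], E[r] = 0.7540, γ^t·E[r] = 0.386048, running G = 2.772768
t=4: π = [0.1208, 0.2076, 0.2117, 0.2087, 0.2511], E[r] = 0.7557, γ^t·E[r] = 0.309551, running G = 3.082319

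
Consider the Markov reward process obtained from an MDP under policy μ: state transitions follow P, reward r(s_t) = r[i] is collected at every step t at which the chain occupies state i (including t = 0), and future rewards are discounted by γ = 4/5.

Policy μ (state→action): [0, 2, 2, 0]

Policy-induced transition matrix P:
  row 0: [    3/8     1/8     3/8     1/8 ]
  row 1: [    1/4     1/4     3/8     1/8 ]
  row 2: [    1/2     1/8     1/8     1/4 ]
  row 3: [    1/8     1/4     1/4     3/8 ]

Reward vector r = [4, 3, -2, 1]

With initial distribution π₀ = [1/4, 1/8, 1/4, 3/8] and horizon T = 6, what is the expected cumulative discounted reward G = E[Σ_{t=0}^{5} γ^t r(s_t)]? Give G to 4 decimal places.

t=0: π = [0.2500, 0.1250, 0.2500, 0.3750], E[r] = 1.2500, γ^t·E[r] = 1.250000, running G = 1.250000
t=1: π = [0.2969, 0.1875, 0.2656, 0.2500], E[r] = 1.4688, γ^t·E[r] = 1.175000, running G = 2.425000
t=2: π = [0.3223, 0.1797, 0.2773, 0.2207], E[r] = 1.4941, γ^t·E[r] = 0.956250, running G = 3.381250
t=3: π = [0.3320, 0.1750, 0.2781, 0.2148], E[r] = 1.5120, γ^t·E[r] = 0.774125, running G = 4.155375
t=4: π = [0.3342, 0.1737, 0.2786, 0.2135], E[r] = 1.5141, γ^t·E[r] = 0.620175, running G = 4.775550
t=5: π = [0.3347, 0.1734, 0.2787, 0.2132], E[r] = 1.5151, γ^t·E[r] = 0.496453, running G = 5.272003

G = 5.2720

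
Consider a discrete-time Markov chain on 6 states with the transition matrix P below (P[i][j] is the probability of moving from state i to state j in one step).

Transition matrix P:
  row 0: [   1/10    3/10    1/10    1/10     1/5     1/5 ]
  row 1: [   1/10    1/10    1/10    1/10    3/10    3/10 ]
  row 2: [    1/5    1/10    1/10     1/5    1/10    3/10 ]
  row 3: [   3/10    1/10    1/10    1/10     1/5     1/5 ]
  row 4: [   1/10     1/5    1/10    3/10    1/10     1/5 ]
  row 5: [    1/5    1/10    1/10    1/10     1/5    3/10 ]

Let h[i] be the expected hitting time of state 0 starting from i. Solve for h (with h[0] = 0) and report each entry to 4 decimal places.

First-step conditioning: h[0] = 0; for i ≠ 0, h[i] = 1 + Σ_k P[i][k]·h[k].
  h[1] = 1 + 1/10·h[1] + 1/10·h[2] + 1/10·h[3] + 3/10·h[4] + 3/10·h[5]
  h[2] = 1 + 1/10·h[1] + 1/10·h[2] + 1/5·h[3] + 1/10·h[4] + 3/10·h[5]
  h[3] = 1 + 1/10·h[1] + 1/10·h[2] + 1/10·h[3] + 1/5·h[4] + 1/5·h[5]
  h[4] = 1 + 1/5·h[1] + 1/10·h[2] + 3/10·h[3] + 1/10·h[4] + 1/5·h[5]
  h[5] = 1 + 1/10·h[1] + 1/10·h[2] + 1/10·h[3] + 1/5·h[4] + 3/10·h[5]
Solving the 5×5 linear system over states ≠ 0 gives exactly h = [0, 120800/20109, 35670/6703, 32700/6703, 118000/20109, 109000/20109] (h[0] = 0 is the target).

h = [0.0000, 6.0073, 5.3215, 4.8784, 5.8680, 5.4205]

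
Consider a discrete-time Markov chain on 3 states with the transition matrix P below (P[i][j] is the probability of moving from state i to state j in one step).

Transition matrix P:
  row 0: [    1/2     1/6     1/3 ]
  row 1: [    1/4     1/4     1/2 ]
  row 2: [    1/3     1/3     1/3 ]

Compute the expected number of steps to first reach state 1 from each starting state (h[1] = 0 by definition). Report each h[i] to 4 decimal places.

First-step conditioning: h[1] = 0; for i ≠ 1, h[i] = 1 + Σ_k P[i][k]·h[k].
  h[0] = 1 + 1/2·h[0] + 1/3·h[2]
  h[2] = 1 + 1/3·h[0] + 1/3·h[2]
Solving the 2×2 linear system over states ≠ 1 gives exactly h = [9/2, 0, 15/4] (h[1] = 0 is the target).

h = [4.5000, 0.0000, 3.7500]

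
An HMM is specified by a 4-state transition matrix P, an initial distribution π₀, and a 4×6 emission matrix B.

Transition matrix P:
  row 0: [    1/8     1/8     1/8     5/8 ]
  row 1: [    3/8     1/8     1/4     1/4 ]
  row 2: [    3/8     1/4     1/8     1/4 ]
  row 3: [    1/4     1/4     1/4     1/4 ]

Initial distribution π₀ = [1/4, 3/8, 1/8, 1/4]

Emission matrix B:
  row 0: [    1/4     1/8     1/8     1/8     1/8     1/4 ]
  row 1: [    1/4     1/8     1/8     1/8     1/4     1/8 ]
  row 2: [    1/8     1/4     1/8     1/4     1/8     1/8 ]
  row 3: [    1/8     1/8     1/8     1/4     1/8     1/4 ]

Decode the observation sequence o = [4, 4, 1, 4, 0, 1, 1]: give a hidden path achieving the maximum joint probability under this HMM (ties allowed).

path = [1, 0, 3, 1, 0, 3, 2]

t=0: δ = [3.125e-02, 9.375e-02, 1.562e-02, 3.125e-02]  (obs o_0=4)
t=1: δ = [4.395e-03, 2.930e-03, 2.930e-03, 2.930e-03]  ψ = [1, 1, 1, 1]  (obs o_1=4)
t=2: δ = [1.373e-04, 9.155e-05, 1.831e-04, 3.433e-04]  ψ = [1, 2, 1, 0]  (obs o_2=1)
t=3: δ = [1.073e-05, 2.146e-05, 1.073e-05, 1.073e-05]  ψ = [3, 3, 3, 0]  (obs o_3=4)
t=4: δ = [2.012e-06, 6.706e-07, 6.706e-07, 8.382e-07]  ψ = [1, 1, 1, 0]  (obs o_4=0)
t=5: δ = [3.143e-08, 3.143e-08, 6.286e-08, 1.572e-07]  ψ = [0, 0, 0, 0]  (obs o_5=1)
t=6: δ = [4.911e-09, 4.911e-09, 9.823e-09, 4.911e-09]  ψ = [3, 3, 3, 3]  (obs o_6=1)
backtrack: best end state = 2; path = [1, 0, 3, 1, 0, 3, 2]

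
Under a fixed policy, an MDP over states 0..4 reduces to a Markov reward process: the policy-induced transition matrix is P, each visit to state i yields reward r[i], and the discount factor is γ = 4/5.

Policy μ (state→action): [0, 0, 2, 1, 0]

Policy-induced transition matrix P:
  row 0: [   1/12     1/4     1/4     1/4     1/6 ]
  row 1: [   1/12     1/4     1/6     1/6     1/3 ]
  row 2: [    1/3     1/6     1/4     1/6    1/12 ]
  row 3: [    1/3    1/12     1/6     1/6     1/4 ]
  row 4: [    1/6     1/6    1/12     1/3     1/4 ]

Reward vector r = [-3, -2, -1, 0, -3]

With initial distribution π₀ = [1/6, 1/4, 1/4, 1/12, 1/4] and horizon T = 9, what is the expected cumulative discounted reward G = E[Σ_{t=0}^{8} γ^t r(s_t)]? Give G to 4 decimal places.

G = -7.9777

t=0: π = [0.1667, 0.2500, 0.2500, 0.0833, 0.2500], E[r] = -2.0000, γ^t·E[r] = -2.000000, running G = -2.000000
t=1: π = [0.1875, 0.1944, 0.1806, 0.2222, 0.2153], E[r] = -1.7778, γ^t·E[r] = -1.422222, running G = -3.422222
t=2: π = [0.2020, 0.1800, 0.1794, 0.2182, 0.2205], E[r] = -1.8067, γ^t·E[r] = -1.156296, running G = -4.578519
t=3: π = [0.2011, 0.1803, 0.1801, 0.2202, 0.2183], E[r] = -1.7988, γ^t·E[r] = -0.920988, running G = -5.499506
t=4: π = [0.2016, 0.1801, 0.1802, 0.2198, 0.2183], E[r] = -1.8000, γ^t·E[r] = -0.737284, running G = -6.236790
t=5: π = [0.2015, 0.1802, 0.1803, 0.2198, 0.2182], E[r] = -1.7997, γ^t·E[r] = -0.589731, running G = -6.826521
t=6: π = [0.2015, 0.1802, 0.1803, 0.2198, 0.2182], E[r] = -1.7998, γ^t·E[r] = -0.471798, running G = -7.298319
t=7: π = [0.2015, 0.1802, 0.1803, 0.2198, 0.2182], E[r] = -1.7998, γ^t·E[r] = -0.377436, running G = -7.675756
t=8: π = [0.2015, 0.1802, 0.1803, 0.2198, 0.2182], E[r] = -1.7998, γ^t·E[r] = -0.301950, running G = -7.977705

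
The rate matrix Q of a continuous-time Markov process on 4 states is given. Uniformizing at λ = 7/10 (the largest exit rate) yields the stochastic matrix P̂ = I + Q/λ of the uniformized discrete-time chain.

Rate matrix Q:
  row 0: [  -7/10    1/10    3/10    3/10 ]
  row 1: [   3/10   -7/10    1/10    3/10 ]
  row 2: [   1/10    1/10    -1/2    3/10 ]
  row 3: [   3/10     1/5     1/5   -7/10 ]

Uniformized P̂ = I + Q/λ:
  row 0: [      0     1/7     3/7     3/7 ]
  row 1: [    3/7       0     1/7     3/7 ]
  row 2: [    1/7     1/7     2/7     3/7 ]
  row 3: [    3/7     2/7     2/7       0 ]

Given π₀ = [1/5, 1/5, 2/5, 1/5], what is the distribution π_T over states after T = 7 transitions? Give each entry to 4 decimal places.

t=0: π = [0.2000, 0.2000, 0.4000, 0.2000]
t=1: π = [0.2286, 0.1429, 0.2857, 0.3429]
t=2: π = [0.2490, 0.1714, 0.2980, 0.2816]
t=3: π = [0.2367, 0.1586, 0.2968, 0.3079]
t=4: π = [0.2423, 0.1642, 0.2969, 0.2966]
t=5: π = [0.2399, 0.1618, 0.2969, 0.3014]
t=6: π = [0.2409, 0.1628, 0.2969, 0.2994]
t=7: π = [0.2405, 0.1624, 0.2969, 0.3003]

π = [0.2405, 0.1624, 0.2969, 0.3003]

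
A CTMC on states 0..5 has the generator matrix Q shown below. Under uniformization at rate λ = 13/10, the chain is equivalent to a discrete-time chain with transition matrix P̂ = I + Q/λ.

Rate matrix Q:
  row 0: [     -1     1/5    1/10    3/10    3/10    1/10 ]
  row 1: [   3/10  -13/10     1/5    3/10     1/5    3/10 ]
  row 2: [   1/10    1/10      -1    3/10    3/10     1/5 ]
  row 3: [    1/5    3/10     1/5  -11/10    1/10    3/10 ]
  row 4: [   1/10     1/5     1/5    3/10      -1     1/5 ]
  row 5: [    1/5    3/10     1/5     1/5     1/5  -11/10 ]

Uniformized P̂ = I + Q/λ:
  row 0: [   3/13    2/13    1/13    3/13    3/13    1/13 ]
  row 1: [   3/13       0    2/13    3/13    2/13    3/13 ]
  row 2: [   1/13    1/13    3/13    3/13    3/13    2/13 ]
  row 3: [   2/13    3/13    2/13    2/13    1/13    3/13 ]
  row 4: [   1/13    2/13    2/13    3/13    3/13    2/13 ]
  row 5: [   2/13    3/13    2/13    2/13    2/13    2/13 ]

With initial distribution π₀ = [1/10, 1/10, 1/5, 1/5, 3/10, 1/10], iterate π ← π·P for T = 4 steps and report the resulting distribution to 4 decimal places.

π = [0.1515, 0.1478, 0.1541, 0.2022, 0.1753, 0.1691]

t=0: π = [0.1000, 0.1000, 0.2000, 0.2000, 0.3000, 0.1000]
t=1: π = [0.1308, 0.1462, 0.1615, 0.2077, 0.1846, 0.1692]
t=2: π = [0.1485, 0.1479, 0.1562, 0.2018, 0.1746, 0.1710]
t=3: π = [0.1512, 0.1477, 0.1544, 0.2021, 0.1752, 0.1693]
t=4: π = [0.1515, 0.1478, 0.1541, 0.2022, 0.1753, 0.1691]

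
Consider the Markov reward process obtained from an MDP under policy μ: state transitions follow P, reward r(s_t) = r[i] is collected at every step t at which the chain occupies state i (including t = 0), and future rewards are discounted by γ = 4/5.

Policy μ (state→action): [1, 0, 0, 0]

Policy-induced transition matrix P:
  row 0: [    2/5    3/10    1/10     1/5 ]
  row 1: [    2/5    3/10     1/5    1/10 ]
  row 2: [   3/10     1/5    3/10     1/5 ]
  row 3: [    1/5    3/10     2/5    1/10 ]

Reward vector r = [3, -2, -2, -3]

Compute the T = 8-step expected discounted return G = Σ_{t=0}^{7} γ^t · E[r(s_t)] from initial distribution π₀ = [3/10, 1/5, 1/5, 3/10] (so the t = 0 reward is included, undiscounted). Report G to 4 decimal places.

t=0: π = [0.3000, 0.2000, 0.2000, 0.3000], E[r] = -0.8000, γ^t·E[r] = -0.800000, running G = -0.800000
t=1: π = [0.3200, 0.2800, 0.2500, 0.1500], E[r] = -0.5500, γ^t·E[r] = -0.440000, running G = -1.240000
t=2: π = [0.3450, 0.2750, 0.2230, 0.1570], E[r] = -0.4320, γ^t·E[r] = -0.276480, running G = -1.516480
t=3: π = [0.3463, 0.2777, 0.2192, 0.1568], E[r] = -0.4253, γ^t·E[r] = -0.217754, running G = -1.734234
t=4: π = [0.3467, 0.2781, 0.2187, 0.1566], E[r] = -0.4230, γ^t·E[r] = -0.173240, running G = -1.907474
t=5: π = [0.3468, 0.2781, 0.2185, 0.1565], E[r] = -0.4224, γ^t·E[r] = -0.138416, running G = -2.045890
t=6: π = [0.3468, 0.2781, 0.2185, 0.1565], E[r] = -0.4223, γ^t·E[r] = -0.110709, running G = -2.156599
t=7: π = [0.3468, 0.2782, 0.2185, 0.1565], E[r] = -0.4223, γ^t·E[r] = -0.088563, running G = -2.245162

G = -2.2452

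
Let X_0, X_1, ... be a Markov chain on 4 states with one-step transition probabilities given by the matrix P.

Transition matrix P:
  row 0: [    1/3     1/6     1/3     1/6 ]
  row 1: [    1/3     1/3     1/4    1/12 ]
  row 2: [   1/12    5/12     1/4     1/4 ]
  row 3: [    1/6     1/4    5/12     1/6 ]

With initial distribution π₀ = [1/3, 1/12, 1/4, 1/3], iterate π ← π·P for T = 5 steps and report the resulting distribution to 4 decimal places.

π = [0.2315, 0.3057, 0.2969, 0.1659]

t=0: π = [0.3333, 0.0833, 0.2500, 0.3333]
t=1: π = [0.2153, 0.2708, 0.3333, 0.1806]
t=2: π = [0.2199, 0.3102, 0.2980, 0.1719]
t=3: π = [0.2302, 0.3072, 0.2970, 0.1657]
t=4: π = [0.2315, 0.3059, 0.2968, 0.1658]
t=5: π = [0.2315, 0.3057, 0.2969, 0.1659]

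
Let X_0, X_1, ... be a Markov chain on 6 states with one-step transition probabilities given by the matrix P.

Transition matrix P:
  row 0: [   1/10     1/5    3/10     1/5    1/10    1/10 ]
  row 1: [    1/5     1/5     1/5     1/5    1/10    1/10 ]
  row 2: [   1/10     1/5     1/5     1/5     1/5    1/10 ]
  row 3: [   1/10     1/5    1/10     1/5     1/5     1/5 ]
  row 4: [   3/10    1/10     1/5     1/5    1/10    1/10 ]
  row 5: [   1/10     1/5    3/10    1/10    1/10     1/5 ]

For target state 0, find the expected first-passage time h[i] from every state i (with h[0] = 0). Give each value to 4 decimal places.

First-step conditioning: h[0] = 0; for i ≠ 0, h[i] = 1 + Σ_k P[i][k]·h[k].
  h[1] = 1 + 1/5·h[1] + 1/5·h[2] + 1/5·h[3] + 1/10·h[4] + 1/10·h[5]
  h[2] = 1 + 1/5·h[1] + 1/5·h[2] + 1/5·h[3] + 1/5·h[4] + 1/10·h[5]
  h[3] = 1 + 1/5·h[1] + 1/10·h[2] + 1/5·h[3] + 1/5·h[4] + 1/5·h[5]
  h[4] = 1 + 1/10·h[1] + 1/5·h[2] + 1/5·h[3] + 1/10·h[4] + 1/10·h[5]
  h[5] = 1 + 1/5·h[1] + 3/10·h[2] + 1/10·h[3] + 1/10·h[4] + 1/5·h[5]
Solving the 5×5 linear system over states ≠ 0 gives exactly h = [0, 91000/14787, 99190/14787, 99380/14787, 9100/1643, 101090/14787] (h[0] = 0 is the target).

h = [0.0000, 6.1541, 6.7079, 6.7208, 5.5386, 6.8364]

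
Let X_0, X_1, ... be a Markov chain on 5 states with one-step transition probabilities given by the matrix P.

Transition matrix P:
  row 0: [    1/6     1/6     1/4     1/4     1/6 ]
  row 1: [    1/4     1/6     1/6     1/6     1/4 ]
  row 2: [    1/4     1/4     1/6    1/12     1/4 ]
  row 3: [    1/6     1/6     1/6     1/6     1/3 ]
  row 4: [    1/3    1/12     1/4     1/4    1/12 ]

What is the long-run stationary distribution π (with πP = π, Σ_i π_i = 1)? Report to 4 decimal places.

Balance equations π_j = Σ_i π_i·P[i][j]:
  π_0 = 1/6·π_0 + 1/4·π_1 + 1/4·π_2 + 1/6·π_3 + 1/3·π_4
  π_1 = 1/6·π_0 + 1/6·π_1 + 1/4·π_2 + 1/6·π_3 + 1/12·π_4
  π_2 = 1/4·π_0 + 1/6·π_1 + 1/6·π_2 + 1/6·π_3 + 1/4·π_4
  π_3 = 1/4·π_0 + 1/6·π_1 + 1/12·π_2 + 1/6·π_3 + 1/4·π_4
  normalize: π_0 + π_1 + π_2 + π_3 + π_4 = 1
Solving the linear system gives exactly π = [6128/26341, 4374/26341, 5364/26341, 4917/26341, 794/3763].

π = [0.2326, 0.1661, 0.2036, 0.1867, 0.2110]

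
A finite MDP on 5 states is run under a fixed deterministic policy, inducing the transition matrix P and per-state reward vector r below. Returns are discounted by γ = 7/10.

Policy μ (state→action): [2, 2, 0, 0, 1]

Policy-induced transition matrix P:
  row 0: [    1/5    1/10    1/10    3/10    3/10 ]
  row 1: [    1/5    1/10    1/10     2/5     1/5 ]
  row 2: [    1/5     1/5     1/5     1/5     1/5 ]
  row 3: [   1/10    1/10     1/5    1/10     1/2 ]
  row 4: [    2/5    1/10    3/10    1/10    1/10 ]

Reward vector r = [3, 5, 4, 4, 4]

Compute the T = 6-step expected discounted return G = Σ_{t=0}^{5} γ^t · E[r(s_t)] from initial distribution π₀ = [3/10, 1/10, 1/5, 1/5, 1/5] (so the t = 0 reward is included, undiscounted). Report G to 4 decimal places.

G = 11.3539

t=0: π = [0.3000, 0.1000, 0.2000, 0.2000, 0.2000], E[r] = 3.8000, γ^t·E[r] = 3.800000, running G = 3.800000
t=1: π = [0.2200, 0.1200, 0.1800, 0.2100, 0.2700], E[r] = 3.9000, γ^t·E[r] = 2.730000, running G = 6.530000
t=2: π = [0.2330, 0.1180, 0.1930, 0.1980, 0.2580], E[r] = 3.8850, γ^t·E[r] = 1.903650, running G = 8.433650
t=3: π = [0.2318, 0.1193, 0.1907, 0.2013, 0.2569], E[r] = 3.8875, γ^t·E[r] = 1.333413, running G = 9.767063
t=4: π = [0.2313, 0.1191, 0.1906, 0.2012, 0.2579], E[r] = 3.8878, γ^t·E[r] = 0.933466, running G = 10.700528
t=5: π = [0.2315, 0.1191, 0.1908, 0.2010, 0.2577], E[r] = 3.8876, γ^t·E[r] = 0.653390, running G = 11.353918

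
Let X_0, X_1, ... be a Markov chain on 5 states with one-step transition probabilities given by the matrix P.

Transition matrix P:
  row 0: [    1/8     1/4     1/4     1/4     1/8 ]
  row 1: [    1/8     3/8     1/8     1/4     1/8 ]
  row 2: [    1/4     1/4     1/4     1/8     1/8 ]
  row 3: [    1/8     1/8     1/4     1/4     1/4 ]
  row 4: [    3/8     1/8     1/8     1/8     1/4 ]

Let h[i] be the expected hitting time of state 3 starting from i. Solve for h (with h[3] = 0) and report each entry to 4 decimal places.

First-step conditioning: h[3] = 0; for i ≠ 3, h[i] = 1 + Σ_k P[i][k]·h[k].
  h[0] = 1 + 1/8·h[0] + 1/4·h[1] + 1/4·h[2] + 1/8·h[4]
  h[1] = 1 + 1/8·h[0] + 3/8·h[1] + 1/8·h[2] + 1/8·h[4]
  h[2] = 1 + 1/4·h[0] + 1/4·h[1] + 1/4·h[2] + 1/8·h[4]
  h[4] = 1 + 3/8·h[0] + 1/8·h[1] + 1/8·h[2] + 1/4·h[4]
Solving the 4×4 linear system over states ≠ 3 gives exactly h = [1568/325, 308/65, 1764/325, 0, 136/25] (h[3] = 0 is the target).

h = [4.8246, 4.7385, 5.4277, 0.0000, 5.4400]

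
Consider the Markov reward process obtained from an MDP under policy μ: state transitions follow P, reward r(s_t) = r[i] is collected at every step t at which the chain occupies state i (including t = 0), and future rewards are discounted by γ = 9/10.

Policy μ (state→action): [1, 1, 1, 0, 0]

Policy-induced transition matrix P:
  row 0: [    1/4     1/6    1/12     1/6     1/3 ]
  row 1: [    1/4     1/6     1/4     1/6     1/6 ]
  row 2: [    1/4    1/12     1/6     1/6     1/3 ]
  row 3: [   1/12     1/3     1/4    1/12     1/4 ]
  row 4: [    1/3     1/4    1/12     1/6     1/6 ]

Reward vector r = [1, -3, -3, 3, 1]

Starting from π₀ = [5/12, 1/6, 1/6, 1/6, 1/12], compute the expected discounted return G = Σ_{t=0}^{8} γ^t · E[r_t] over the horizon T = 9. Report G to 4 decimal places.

G = -0.5276

t=0: π = [0.4167, 0.1667, 0.1667, 0.1667, 0.0833], E[r] = 0.0000, γ^t·E[r] = 0.000000, running G = 0.000000
t=1: π = [0.2292, 0.1875, 0.1528, 0.1528, 0.2778], E[r] = -0.0556, γ^t·E[r] = -0.050000, running G = -0.050000
t=2: π = [0.2477, 0.2025, 0.1528, 0.1539, 0.2431], E[r] = -0.1134, γ^t·E[r] = -0.091875, running G = -0.141875
t=3: π = [0.2446, 0.1998, 0.1555, 0.1538, 0.2462], E[r] = -0.1136, γ^t·E[r] = -0.082828, running G = -0.224703
t=4: π = [0.2449, 0.1999, 0.1552, 0.1538, 0.2462], E[r] = -0.1127, γ^t·E[r] = -0.073965, running G = -0.298668
t=5: π = [0.2449, 0.1999, 0.1552, 0.1538, 0.2462], E[r] = -0.1127, γ^t·E[r] = -0.066571, running G = -0.365239
t=6: π = [0.2449, 0.1999, 0.1552, 0.1538, 0.2462], E[r] = -0.1128, γ^t·E[r] = -0.059920, running G = -0.425160
t=7: π = [0.2449, 0.1999, 0.1552, 0.1538, 0.2462], E[r] = -0.1128, γ^t·E[r] = -0.053928, running G = -0.479088
t=8: π = [0.2449, 0.1999, 0.1552, 0.1538, 0.2462], E[r] = -0.1128, γ^t·E[r] = -0.048535, running G = -0.527623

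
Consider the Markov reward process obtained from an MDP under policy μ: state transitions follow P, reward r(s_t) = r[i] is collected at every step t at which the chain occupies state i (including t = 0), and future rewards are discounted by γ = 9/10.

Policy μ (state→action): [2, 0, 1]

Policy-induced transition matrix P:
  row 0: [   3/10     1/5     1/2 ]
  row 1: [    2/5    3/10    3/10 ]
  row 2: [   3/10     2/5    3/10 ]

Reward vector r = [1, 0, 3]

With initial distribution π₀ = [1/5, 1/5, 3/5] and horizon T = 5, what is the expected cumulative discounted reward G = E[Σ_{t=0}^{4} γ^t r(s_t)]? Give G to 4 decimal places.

G = 6.3412

t=0: π = [0.2000, 0.2000, 0.6000], E[r] = 2.0000, γ^t·E[r] = 2.000000, running G = 2.000000
t=1: π = [0.3200, 0.3400, 0.3400], E[r] = 1.3400, γ^t·E[r] = 1.206000, running G = 3.206000
t=2: π = [0.3340, 0.3020, 0.3640], E[r] = 1.4260, γ^t·E[r] = 1.155060, running G = 4.361060
t=3: π = [0.3302, 0.3030, 0.3668], E[r] = 1.4306, γ^t·E[r] = 1.042907, running G = 5.403967
t=4: π = [0.3303, 0.3037, 0.3660], E[r] = 1.4284, γ^t·E[r] = 0.937186, running G = 6.341154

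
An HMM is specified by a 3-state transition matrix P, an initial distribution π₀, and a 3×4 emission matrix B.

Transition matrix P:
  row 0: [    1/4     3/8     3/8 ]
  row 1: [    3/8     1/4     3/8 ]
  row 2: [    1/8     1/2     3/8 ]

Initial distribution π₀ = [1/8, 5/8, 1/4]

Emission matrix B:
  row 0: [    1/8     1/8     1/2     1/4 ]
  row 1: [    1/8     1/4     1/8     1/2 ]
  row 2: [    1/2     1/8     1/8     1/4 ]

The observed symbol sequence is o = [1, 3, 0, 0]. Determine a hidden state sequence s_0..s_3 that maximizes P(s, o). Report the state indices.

t=0: δ = [1.562e-02, 1.562e-01, 3.125e-02]  (obs o_0=1)
t=1: δ = [1.465e-02, 1.953e-02, 1.465e-02]  ψ = [1, 1, 1]  (obs o_1=3)
t=2: δ = [9.155e-04, 9.155e-04, 3.662e-03]  ψ = [1, 2, 1]  (obs o_2=0)
t=3: δ = [5.722e-05, 2.289e-04, 6.866e-04]  ψ = [2, 2, 2]  (obs o_3=0)
backtrack: best end state = 2; path = [1, 1, 2, 2]

path = [1, 1, 2, 2]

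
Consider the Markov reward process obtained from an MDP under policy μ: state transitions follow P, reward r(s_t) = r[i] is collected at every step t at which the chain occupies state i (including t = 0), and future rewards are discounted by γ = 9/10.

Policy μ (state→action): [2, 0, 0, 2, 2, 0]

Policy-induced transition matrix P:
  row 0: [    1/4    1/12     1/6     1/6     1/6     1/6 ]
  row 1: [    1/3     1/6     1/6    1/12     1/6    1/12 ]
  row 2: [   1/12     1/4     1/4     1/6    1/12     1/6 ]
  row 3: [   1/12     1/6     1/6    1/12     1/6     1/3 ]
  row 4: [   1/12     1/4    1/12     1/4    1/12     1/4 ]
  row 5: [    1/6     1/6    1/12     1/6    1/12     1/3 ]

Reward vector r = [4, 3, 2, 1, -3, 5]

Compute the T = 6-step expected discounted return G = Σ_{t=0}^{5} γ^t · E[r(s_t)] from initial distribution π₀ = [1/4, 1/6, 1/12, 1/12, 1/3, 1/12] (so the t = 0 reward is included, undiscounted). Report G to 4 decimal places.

G = 10.0343

t=0: π = [0.2500, 0.1667, 0.0833, 0.0833, 0.3333, 0.0833], E[r] = 1.1667, γ^t·E[r] = 1.166667, running G = 1.166667
t=1: π = [0.1736, 0.1806, 0.1389, 0.1736, 0.1250, 0.2083], E[r] = 2.3542, γ^t·E[r] = 2.118750, running G = 3.285417
t=2: π = [0.1748, 0.1742, 0.1505, 0.1476, 0.1273, 0.2257], E[r] = 2.4167, γ^t·E[r] = 1.957500, running G = 5.242917
t=3: π = [0.1748, 0.1753, 0.1498, 0.1505, 0.1247, 0.2250], E[r] = 2.4258, γ^t·E[r] = 1.768395, running G = 7.011311
t=4: π = [0.1750, 0.1750, 0.1500, 0.1499, 0.1250, 0.2250], E[r] = 2.4250, γ^t·E[r] = 1.591028, running G = 8.602339
t=5: π = [0.1750, 0.1750, 0.1500, 0.1500, 0.1250, 0.2250], E[r] = 2.4250, γ^t·E[r] = 1.431946, running G = 10.034285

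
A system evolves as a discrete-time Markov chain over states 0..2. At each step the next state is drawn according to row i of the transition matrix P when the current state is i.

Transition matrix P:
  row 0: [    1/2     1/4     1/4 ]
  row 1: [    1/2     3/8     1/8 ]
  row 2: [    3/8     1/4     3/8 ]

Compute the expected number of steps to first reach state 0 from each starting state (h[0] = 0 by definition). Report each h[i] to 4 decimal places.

h = [0.0000, 2.0870, 2.4348]

First-step conditioning: h[0] = 0; for i ≠ 0, h[i] = 1 + Σ_k P[i][k]·h[k].
  h[1] = 1 + 3/8·h[1] + 1/8·h[2]
  h[2] = 1 + 1/4·h[1] + 3/8·h[2]
Solving the 2×2 linear system over states ≠ 0 gives exactly h = [0, 48/23, 56/23] (h[0] = 0 is the target).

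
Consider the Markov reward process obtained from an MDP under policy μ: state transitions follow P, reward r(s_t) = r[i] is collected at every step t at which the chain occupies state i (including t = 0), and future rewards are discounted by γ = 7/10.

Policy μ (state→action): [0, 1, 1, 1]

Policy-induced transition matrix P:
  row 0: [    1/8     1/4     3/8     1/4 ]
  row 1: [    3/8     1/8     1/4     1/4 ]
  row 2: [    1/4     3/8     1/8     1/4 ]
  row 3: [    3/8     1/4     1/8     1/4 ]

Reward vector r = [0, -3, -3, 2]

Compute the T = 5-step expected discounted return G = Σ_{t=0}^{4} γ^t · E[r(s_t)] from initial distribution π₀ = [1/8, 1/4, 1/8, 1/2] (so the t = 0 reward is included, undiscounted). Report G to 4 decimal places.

G = -1.6565

t=0: π = [0.1250, 0.2500, 0.1250, 0.5000], E[r] = -0.1250, γ^t·E[r] = -0.125000, running G = -0.125000
t=1: π = [0.3281, 0.2344, 0.1875, 0.2500], E[r] = -0.7656, γ^t·E[r] = -0.535938, running G = -0.660938
t=2: π = [0.2695, 0.2441, 0.2363, 0.2500], E[r] = -0.9414, γ^t·E[r] = -0.461289, running G = -1.122227
t=3: π = [0.2781, 0.2490, 0.2229, 0.2500], E[r] = -0.9158, γ^t·E[r] = -0.314110, running G = -1.436336
t=4: π = [0.2776, 0.2467, 0.2256, 0.2500], E[r] = -0.9171, γ^t·E[r] = -0.220206, running G = -1.656543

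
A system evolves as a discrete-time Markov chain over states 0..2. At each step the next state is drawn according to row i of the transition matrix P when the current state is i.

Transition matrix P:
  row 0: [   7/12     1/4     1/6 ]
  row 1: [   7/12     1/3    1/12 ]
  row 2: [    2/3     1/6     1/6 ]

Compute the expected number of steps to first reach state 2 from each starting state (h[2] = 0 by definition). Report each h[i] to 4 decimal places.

First-step conditioning: h[2] = 0; for i ≠ 2, h[i] = 1 + Σ_k P[i][k]·h[k].
  h[0] = 1 + 7/12·h[0] + 1/4·h[1]
  h[1] = 1 + 7/12·h[0] + 1/3·h[1]
Solving the 2×2 linear system over states ≠ 2 gives exactly h = [132/19, 144/19, 0] (h[2] = 0 is the target).

h = [6.9474, 7.5789, 0.0000]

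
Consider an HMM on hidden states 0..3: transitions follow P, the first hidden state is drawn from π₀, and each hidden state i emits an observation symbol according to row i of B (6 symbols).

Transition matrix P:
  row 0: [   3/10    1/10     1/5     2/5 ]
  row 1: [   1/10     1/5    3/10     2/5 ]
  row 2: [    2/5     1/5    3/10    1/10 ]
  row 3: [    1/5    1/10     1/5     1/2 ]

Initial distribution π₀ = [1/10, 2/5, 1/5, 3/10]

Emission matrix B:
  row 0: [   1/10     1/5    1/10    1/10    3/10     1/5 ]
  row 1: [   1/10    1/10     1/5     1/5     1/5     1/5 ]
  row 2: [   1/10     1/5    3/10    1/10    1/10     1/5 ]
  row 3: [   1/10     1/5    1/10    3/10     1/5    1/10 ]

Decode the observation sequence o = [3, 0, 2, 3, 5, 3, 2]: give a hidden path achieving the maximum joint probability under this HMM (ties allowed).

t=0: δ = [1.000e-02, 8.000e-02, 2.000e-02, 9.000e-02]  (obs o_0=3)
t=1: δ = [1.800e-03, 1.600e-03, 2.400e-03, 4.500e-03]  ψ = [3, 1, 1, 3]  (obs o_1=0)
t=2: δ = [9.600e-05, 9.600e-05, 2.700e-04, 2.250e-04]  ψ = [2, 2, 3, 3]  (obs o_2=2)
t=3: δ = [1.080e-05, 1.080e-05, 8.100e-06, 3.375e-05]  ψ = [2, 2, 2, 3]  (obs o_3=3)
t=4: δ = [1.350e-06, 6.750e-07, 1.350e-06, 1.687e-06]  ψ = [3, 3, 3, 3]  (obs o_4=5)
t=5: δ = [5.400e-08, 5.400e-08, 4.050e-08, 2.531e-07]  ψ = [2, 2, 2, 3]  (obs o_5=3)
t=6: δ = [5.062e-09, 5.062e-09, 1.519e-08, 1.266e-08]  ψ = [3, 3, 3, 3]  (obs o_6=2)
backtrack: best end state = 2; path = [3, 3, 3, 3, 3, 3, 2]

path = [3, 3, 3, 3, 3, 3, 2]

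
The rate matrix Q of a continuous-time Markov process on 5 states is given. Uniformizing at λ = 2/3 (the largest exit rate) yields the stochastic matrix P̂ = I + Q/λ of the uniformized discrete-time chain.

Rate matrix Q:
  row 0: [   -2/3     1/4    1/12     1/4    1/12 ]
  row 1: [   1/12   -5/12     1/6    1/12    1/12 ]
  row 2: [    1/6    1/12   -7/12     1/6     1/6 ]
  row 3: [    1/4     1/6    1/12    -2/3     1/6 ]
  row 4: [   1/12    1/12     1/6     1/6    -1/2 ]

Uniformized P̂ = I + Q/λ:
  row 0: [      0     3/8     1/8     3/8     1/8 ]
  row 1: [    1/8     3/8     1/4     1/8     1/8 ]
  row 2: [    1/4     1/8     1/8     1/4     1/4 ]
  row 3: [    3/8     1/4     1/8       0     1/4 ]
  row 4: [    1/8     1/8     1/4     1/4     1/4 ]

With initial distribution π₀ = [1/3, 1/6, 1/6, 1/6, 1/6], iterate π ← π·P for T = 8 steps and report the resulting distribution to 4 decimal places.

π = [0.1739, 0.2566, 0.1816, 0.1917, 0.1962]

t=0: π = [0.3333, 0.1667, 0.1667, 0.1667, 0.1667]
t=1: π = [0.1458, 0.2708, 0.1667, 0.2292, 0.1875]
t=2: π = [0.1849, 0.2578, 0.1823, 0.1771, 0.1979]
t=3: π = [0.1689, 0.2578, 0.1820, 0.1966, 0.1947]
t=4: π = [0.1758, 0.2563, 0.1816, 0.1897, 0.1967]
t=5: π = [0.1732, 0.2567, 0.1816, 0.1925, 0.1960]
t=6: π = [0.1742, 0.2565, 0.1816, 0.1914, 0.1963]
t=7: π = [0.1738, 0.2566, 0.1816, 0.1918, 0.1962]
t=8: π = [0.1739, 0.2566, 0.1816, 0.1917, 0.1962]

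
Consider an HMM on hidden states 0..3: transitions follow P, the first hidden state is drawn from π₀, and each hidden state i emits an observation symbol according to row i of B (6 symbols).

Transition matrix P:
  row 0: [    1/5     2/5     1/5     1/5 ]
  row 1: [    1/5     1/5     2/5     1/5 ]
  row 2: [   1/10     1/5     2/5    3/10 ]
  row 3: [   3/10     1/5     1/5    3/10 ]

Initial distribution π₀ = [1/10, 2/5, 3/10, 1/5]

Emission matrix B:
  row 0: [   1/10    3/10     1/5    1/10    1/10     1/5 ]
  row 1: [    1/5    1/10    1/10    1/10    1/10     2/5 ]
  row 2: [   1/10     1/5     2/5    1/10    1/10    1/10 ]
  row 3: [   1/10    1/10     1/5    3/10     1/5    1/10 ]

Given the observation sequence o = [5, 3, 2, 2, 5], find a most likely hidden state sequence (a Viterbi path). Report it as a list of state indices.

t=0: δ = [2.000e-02, 1.600e-01, 3.000e-02, 2.000e-02]  (obs o_0=5)
t=1: δ = [3.200e-03, 3.200e-03, 6.400e-03, 9.600e-03]  ψ = [1, 1, 1, 1]  (obs o_1=3)
t=2: δ = [5.760e-04, 1.920e-04, 1.024e-03, 5.760e-04]  ψ = [3, 3, 2, 3]  (obs o_2=2)
t=3: δ = [3.456e-05, 2.304e-05, 1.638e-04, 6.144e-05]  ψ = [3, 0, 2, 2]  (obs o_3=2)
t=4: δ = [3.686e-06, 1.311e-05, 6.554e-06, 4.915e-06]  ψ = [3, 2, 2, 2]  (obs o_4=5)
backtrack: best end state = 1; path = [1, 2, 2, 2, 1]

path = [1, 2, 2, 2, 1]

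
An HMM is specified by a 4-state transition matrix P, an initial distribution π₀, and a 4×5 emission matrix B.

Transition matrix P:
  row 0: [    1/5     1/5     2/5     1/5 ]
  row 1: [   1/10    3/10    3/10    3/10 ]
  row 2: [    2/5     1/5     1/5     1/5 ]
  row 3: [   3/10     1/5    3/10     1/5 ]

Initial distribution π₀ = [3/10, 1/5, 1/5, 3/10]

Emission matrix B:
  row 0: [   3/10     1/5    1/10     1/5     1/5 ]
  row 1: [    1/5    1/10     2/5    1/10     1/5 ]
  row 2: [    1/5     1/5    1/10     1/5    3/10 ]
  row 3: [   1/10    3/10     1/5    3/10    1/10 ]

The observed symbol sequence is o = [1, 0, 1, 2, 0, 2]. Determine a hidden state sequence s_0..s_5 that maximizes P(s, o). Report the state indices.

t=0: δ = [6.000e-02, 2.000e-02, 4.000e-02, 9.000e-02]  (obs o_0=1)
t=1: δ = [8.100e-03, 3.600e-03, 5.400e-03, 1.800e-03]  ψ = [3, 3, 3, 3]  (obs o_1=0)
t=2: δ = [4.320e-04, 1.620e-04, 6.480e-04, 4.860e-04]  ψ = [2, 0, 0, 0]  (obs o_2=1)
t=3: δ = [2.592e-05, 5.184e-05, 1.728e-05, 2.592e-05]  ψ = [2, 2, 0, 2]  (obs o_3=2)
t=4: δ = [2.333e-06, 3.110e-06, 3.110e-06, 1.555e-06]  ψ = [3, 1, 1, 1]  (obs o_4=0)
t=5: δ = [1.244e-07, 3.732e-07, 9.331e-08, 1.866e-07]  ψ = [2, 1, 0, 1]  (obs o_5=2)
backtrack: best end state = 1; path = [3, 0, 2, 1, 1, 1]

path = [3, 0, 2, 1, 1, 1]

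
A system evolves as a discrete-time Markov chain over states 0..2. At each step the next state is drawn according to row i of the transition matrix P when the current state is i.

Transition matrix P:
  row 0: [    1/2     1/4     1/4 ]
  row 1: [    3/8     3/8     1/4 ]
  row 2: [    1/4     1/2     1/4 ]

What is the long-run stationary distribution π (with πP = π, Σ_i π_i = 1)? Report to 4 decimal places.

π = [0.3929, 0.3571, 0.2500]

Balance equations π_j = Σ_i π_i·P[i][j]:
  π_0 = 1/2·π_0 + 3/8·π_1 + 1/4·π_2
  π_1 = 1/4·π_0 + 3/8·π_1 + 1/2·π_2
  normalize: π_0 + π_1 + π_2 = 1
Solving the linear system gives exactly π = [11/28, 5/14, 1/4].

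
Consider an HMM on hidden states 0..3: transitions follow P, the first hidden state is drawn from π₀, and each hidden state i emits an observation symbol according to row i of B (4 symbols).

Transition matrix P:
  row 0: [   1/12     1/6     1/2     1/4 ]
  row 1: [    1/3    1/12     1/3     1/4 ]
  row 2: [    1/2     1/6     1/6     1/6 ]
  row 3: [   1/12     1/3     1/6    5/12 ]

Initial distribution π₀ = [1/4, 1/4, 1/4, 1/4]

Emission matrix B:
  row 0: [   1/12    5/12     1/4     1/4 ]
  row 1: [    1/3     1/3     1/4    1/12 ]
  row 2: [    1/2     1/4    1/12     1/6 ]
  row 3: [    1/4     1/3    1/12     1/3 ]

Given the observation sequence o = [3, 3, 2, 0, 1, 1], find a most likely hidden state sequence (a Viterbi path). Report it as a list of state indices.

path = [0, 2, 0, 2, 0, 2]

t=0: δ = [6.250e-02, 2.083e-02, 4.167e-02, 8.333e-02]  (obs o_0=3)
t=1: δ = [5.208e-03, 2.315e-03, 5.208e-03, 1.157e-02]  ψ = [2, 3, 0, 3]  (obs o_1=3)
t=2: δ = [6.510e-04, 9.645e-04, 2.170e-04, 4.019e-04]  ψ = [2, 3, 0, 3]  (obs o_2=2)
t=3: δ = [2.679e-05, 4.465e-05, 1.628e-04, 6.028e-05]  ψ = [1, 3, 0, 1]  (obs o_3=0)
t=4: δ = [3.391e-05, 9.042e-06, 6.782e-06, 9.042e-06]  ψ = [2, 2, 2, 2]  (obs o_4=1)
t=5: δ = [1.413e-06, 1.884e-06, 4.239e-06, 2.826e-06]  ψ = [2, 0, 0, 0]  (obs o_5=1)
backtrack: best end state = 2; path = [0, 2, 0, 2, 0, 2]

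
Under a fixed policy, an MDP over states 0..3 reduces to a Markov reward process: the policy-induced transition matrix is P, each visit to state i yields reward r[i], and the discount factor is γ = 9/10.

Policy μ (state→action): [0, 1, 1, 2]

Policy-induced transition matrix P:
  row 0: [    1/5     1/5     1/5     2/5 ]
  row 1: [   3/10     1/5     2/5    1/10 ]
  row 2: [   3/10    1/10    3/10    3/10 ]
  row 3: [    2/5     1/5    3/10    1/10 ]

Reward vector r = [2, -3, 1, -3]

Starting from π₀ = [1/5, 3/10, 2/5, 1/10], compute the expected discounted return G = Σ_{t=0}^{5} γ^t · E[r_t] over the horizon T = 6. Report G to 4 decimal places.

t=0: π = [0.2000, 0.3000, 0.4000, 0.1000], E[r] = -0.4000, γ^t·E[r] = -0.400000, running G = -0.400000
t=1: π = [0.2900, 0.1600, 0.3100, 0.2400], E[r] = -0.3100, γ^t·E[r] = -0.279000, running G = -0.679000
t=2: π = [0.2950, 0.1690, 0.2870, 0.2490], E[r] = -0.3770, γ^t·E[r] = -0.305370, running G = -0.984370
t=3: π = [0.2954, 0.1713, 0.2874, 0.2459], E[r] = -0.3734, γ^t·E[r] = -0.272209, running G = -1.256579
t=4: π = [0.2951, 0.1713, 0.2876, 0.2461], E[r] = -0.3744, γ^t·E[r] = -0.245637, running G = -1.502216
t=5: π = [0.2951, 0.1712, 0.2876, 0.2460], E[r] = -0.3740, γ^t·E[r] = -0.220838, running G = -1.723054

G = -1.7231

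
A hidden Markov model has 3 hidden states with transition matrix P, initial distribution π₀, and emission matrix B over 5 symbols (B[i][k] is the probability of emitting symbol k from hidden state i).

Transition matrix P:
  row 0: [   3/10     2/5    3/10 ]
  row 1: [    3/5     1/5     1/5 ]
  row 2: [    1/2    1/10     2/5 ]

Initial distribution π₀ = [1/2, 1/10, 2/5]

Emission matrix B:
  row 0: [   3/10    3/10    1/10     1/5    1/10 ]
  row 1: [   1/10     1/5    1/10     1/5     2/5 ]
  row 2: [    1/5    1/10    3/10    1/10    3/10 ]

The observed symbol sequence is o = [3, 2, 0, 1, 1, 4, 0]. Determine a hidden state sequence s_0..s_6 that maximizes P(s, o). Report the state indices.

t=0: δ = [1.000e-01, 2.000e-02, 4.000e-02]  (obs o_0=3)
t=1: δ = [3.000e-03, 4.000e-03, 9.000e-03]  ψ = [0, 0, 0]  (obs o_1=2)
t=2: δ = [1.350e-03, 1.200e-04, 7.200e-04]  ψ = [2, 0, 2]  (obs o_2=0)
t=3: δ = [1.215e-04, 1.080e-04, 4.050e-05]  ψ = [0, 0, 0]  (obs o_3=1)
t=4: δ = [1.944e-05, 9.720e-06, 3.645e-06]  ψ = [1, 0, 0]  (obs o_4=1)
t=5: δ = [5.832e-07, 3.110e-06, 1.750e-06]  ψ = [0, 0, 0]  (obs o_5=4)
t=6: δ = [5.599e-07, 6.221e-08, 1.400e-07]  ψ = [1, 1, 2]  (obs o_6=0)
backtrack: best end state = 0; path = [0, 2, 0, 1, 0, 1, 0]

path = [0, 2, 0, 1, 0, 1, 0]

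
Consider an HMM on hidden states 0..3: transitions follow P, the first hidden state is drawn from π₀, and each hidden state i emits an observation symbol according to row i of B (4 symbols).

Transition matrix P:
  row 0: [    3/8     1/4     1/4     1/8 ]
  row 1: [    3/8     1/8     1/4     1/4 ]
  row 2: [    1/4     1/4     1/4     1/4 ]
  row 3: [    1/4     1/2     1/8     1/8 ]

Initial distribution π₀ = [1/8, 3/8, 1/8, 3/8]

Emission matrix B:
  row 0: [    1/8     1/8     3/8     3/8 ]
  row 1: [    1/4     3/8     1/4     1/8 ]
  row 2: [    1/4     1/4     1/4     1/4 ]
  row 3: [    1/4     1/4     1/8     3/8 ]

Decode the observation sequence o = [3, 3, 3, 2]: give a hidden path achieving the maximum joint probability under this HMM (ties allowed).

t=0: δ = [4.688e-02, 4.688e-02, 3.125e-02, 1.406e-01]  (obs o_0=3)
t=1: δ = [1.318e-02, 8.789e-03, 4.395e-03, 6.592e-03]  ψ = [3, 3, 3, 3]  (obs o_1=3)
t=2: δ = [1.854e-03, 4.120e-04, 8.240e-04, 8.240e-04]  ψ = [0, 0, 0, 1]  (obs o_2=3)
t=3: δ = [2.607e-04, 1.159e-04, 1.159e-04, 2.897e-05]  ψ = [0, 0, 0, 0]  (obs o_3=2)
backtrack: best end state = 0; path = [3, 0, 0, 0]

path = [3, 0, 0, 0]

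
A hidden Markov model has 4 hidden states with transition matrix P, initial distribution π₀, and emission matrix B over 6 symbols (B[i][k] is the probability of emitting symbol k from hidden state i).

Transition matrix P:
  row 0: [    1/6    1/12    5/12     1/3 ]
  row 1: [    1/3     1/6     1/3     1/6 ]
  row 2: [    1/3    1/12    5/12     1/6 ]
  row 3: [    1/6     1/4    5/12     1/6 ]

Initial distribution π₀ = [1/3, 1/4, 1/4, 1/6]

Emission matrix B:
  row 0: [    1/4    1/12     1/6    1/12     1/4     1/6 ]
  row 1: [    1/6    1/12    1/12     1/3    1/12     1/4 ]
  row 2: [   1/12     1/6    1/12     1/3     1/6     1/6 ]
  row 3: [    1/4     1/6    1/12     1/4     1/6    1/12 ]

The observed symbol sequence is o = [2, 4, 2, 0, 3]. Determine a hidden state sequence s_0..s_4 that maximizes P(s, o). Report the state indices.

path = [0, 2, 0, 3, 2]

t=0: δ = [5.556e-02, 2.083e-02, 2.083e-02, 1.389e-02]  (obs o_0=2)
t=1: δ = [2.315e-03, 3.858e-04, 3.858e-03, 3.086e-03]  ψ = [0, 0, 0, 0]  (obs o_1=4)
t=2: δ = [2.143e-04, 6.430e-05, 1.340e-04, 6.430e-05]  ψ = [2, 3, 2, 0]  (obs o_2=2)
t=3: δ = [1.116e-05, 2.977e-06, 7.442e-06, 1.786e-05]  ψ = [2, 0, 0, 0]  (obs o_3=0)
t=4: δ = [2.481e-07, 1.488e-06, 2.481e-06, 9.303e-07]  ψ = [3, 3, 3, 0]  (obs o_4=3)
backtrack: best end state = 2; path = [0, 2, 0, 3, 2]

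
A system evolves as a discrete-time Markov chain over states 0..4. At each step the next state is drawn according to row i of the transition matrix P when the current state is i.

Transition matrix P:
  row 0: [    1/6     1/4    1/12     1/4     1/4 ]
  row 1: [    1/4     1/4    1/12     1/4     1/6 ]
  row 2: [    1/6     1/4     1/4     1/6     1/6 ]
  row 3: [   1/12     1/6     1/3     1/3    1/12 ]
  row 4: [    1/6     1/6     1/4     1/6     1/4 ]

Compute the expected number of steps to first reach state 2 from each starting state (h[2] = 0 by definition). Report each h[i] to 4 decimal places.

First-step conditioning: h[2] = 0; for i ≠ 2, h[i] = 1 + Σ_k P[i][k]·h[k].
  h[0] = 1 + 1/6·h[0] + 1/4·h[1] + 1/4·h[3] + 1/4·h[4]
  h[1] = 1 + 1/4·h[0] + 1/4·h[1] + 1/4·h[3] + 1/6·h[4]
  h[3] = 1 + 1/12·h[0] + 1/6·h[1] + 1/3·h[3] + 1/12·h[4]
  h[4] = 1 + 1/6·h[0] + 1/6·h[1] + 1/6·h[3] + 1/4·h[4]
Solving the 4×4 linear system over states ≠ 2 gives exactly h = [9300/1663, 9414/1663, 0, 7002/1663, 7932/1663] (h[2] = 0 is the target).

h = [5.5923, 5.6609, 0.0000, 4.2105, 4.7697]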